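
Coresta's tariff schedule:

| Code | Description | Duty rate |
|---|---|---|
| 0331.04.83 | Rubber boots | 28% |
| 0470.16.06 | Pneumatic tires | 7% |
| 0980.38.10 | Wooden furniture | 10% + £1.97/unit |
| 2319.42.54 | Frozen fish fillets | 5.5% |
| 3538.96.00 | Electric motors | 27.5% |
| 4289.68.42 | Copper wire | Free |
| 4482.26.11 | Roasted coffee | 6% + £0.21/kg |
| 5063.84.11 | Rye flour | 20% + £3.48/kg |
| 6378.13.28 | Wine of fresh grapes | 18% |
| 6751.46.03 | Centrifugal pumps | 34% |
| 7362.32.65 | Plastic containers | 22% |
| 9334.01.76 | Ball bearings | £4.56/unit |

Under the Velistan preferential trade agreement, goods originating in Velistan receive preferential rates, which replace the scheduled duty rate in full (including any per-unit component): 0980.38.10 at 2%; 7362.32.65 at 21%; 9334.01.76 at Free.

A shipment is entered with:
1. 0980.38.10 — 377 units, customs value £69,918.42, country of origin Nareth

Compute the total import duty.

Line 1 (0980.38.10, Nareth, 377 units, £69,918.42):
Base rate for 0980.38.10 is 10% + £1.97/unit.
0980.38.10 has an FTA preferential rate, but origin Nareth is not Velistan; base rate stands.
Duty = £69,918.42 × 10% + 377 × £1.97 = £7,734.53.

£7,734.53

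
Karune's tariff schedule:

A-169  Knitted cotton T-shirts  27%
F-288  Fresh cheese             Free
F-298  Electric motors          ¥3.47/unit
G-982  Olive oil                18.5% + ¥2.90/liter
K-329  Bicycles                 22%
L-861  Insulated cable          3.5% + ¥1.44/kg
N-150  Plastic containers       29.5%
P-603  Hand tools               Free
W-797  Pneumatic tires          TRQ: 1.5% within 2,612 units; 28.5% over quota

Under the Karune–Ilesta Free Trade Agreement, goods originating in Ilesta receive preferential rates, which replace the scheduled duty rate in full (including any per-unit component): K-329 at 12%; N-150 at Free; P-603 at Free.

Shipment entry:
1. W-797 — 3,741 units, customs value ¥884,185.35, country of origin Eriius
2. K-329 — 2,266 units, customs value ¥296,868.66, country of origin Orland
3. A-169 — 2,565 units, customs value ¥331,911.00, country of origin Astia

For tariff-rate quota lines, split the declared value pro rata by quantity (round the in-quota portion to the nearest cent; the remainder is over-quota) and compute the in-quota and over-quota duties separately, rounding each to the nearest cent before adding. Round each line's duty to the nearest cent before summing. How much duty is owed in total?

Line 1 (W-797, Eriius, 3,741 units, ¥884,185.35):
Code W-797 is under a tariff-rate quota (threshold 2,612 units). In-quota: 2,612 units at 1.5%; over-quota: 1,129 units at 28.5%.
Pro-rata value split: in-quota = ¥884,185.35 × 2,612/3,741 = ¥617,346.20; over-quota = ¥884,185.35 − ¥617,346.20 = ¥266,839.15.
In-quota duty = ¥617,346.20 × 1.5% = ¥9,260.19. Over-quota duty = ¥266,839.15 × 28.5% = ¥76,049.16.
Line duty = ¥9,260.19 + ¥76,049.16 = ¥85,309.35.
Line 2 (K-329, Orland, 2,266 units, ¥296,868.66):
Base rate for K-329 is 22%.
K-329 has an FTA preferential rate, but origin Orland is not Ilesta; base rate stands.
Duty = ¥296,868.66 × 22% = ¥65,311.11.
Line 3 (A-169, Astia, 2,565 units, ¥331,911.00):
Base rate for A-169 is 27%.
Duty = ¥331,911.00 × 27% = ¥89,615.97.
Total = ¥85,309.35 + ¥65,311.11 + ¥89,615.97 = ¥240,236.43.

¥240,236.43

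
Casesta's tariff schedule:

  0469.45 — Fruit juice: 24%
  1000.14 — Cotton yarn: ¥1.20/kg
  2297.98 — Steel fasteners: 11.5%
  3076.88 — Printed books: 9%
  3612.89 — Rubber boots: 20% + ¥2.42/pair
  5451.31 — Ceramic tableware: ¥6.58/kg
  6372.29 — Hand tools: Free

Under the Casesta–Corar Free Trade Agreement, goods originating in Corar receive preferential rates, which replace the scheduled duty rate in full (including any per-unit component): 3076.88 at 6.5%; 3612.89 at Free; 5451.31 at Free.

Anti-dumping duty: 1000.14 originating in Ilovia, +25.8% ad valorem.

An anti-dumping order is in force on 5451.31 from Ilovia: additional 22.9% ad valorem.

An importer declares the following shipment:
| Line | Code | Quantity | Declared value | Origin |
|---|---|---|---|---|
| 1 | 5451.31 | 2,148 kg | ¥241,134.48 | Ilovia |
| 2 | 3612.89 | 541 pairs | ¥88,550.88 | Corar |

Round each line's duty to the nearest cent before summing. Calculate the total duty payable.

¥69,353.64

Line 1 (5451.31, Ilovia, 2,148 kg, ¥241,134.48):
Base rate for 5451.31 is ¥6.58/kg.
5451.31 has an FTA preferential rate, but origin Ilovia is not Corar; base rate stands.
Additional duty on 5451.31 from Ilovia: +22.9% ad valorem. Applied ad valorem rate = 22.9%.
Duty = ¥241,134.48 × 22.9% + 2,148 × ¥6.58 = ¥69,353.64.
Line 2 (3612.89, Corar, 541 pairs, ¥88,550.88):
Base rate for 3612.89 is 20% + ¥2.42/pair.
Origin Corar qualifies under the Casesta–Corar agreement and 3612.89 is covered: preferential rate Free applies instead.
Duty = ¥88,550.88 × 0% = ¥0.00.
Total = ¥69,353.64 + ¥0.00 = ¥69,353.64.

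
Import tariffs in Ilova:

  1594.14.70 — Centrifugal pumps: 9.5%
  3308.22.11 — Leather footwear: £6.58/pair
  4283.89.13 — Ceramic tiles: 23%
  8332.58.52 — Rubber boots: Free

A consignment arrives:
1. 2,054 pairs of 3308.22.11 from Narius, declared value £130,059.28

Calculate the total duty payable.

£13,515.32

Line 1 (3308.22.11, Narius, 2,054 pairs, £130,059.28):
Base rate for 3308.22.11 is £6.58/pair.
Duty = 2,054 × £6.58 = £13,515.32.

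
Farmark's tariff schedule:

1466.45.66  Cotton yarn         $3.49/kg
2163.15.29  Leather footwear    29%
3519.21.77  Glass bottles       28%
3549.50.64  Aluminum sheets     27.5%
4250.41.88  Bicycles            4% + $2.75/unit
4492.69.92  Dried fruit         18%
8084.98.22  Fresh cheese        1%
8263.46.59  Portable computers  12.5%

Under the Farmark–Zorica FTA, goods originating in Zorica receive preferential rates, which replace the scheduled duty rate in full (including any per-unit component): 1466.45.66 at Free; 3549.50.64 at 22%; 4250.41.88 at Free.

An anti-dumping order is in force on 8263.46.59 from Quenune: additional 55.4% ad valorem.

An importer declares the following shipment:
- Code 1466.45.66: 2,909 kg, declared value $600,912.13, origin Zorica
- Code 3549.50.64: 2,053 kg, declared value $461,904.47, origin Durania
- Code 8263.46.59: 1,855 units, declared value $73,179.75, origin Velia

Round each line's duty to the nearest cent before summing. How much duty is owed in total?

Line 1 (1466.45.66, Zorica, 2,909 kg, $600,912.13):
Base rate for 1466.45.66 is $3.49/kg.
Origin Zorica qualifies under the Farmark–Zorica agreement and 1466.45.66 is covered: preferential rate Free applies instead.
Duty = $600,912.13 × 0% = $0.00.
Line 2 (3549.50.64, Durania, 2,053 kg, $461,904.47):
Base rate for 3549.50.64 is 27.5%.
3549.50.64 has an FTA preferential rate, but origin Durania is not Zorica; base rate stands.
Duty = $461,904.47 × 27.5% = $127,023.73.
Line 3 (8263.46.59, Velia, 1,855 units, $73,179.75):
Base rate for 8263.46.59 is 12.5%.
The additional-duty order on 8263.46.59 targets Quenune, not Velia; it does not apply.
Duty = $73,179.75 × 12.5% = $9,147.47.
Total = $0.00 + $127,023.73 + $9,147.47 = $136,171.20.

$136,171.20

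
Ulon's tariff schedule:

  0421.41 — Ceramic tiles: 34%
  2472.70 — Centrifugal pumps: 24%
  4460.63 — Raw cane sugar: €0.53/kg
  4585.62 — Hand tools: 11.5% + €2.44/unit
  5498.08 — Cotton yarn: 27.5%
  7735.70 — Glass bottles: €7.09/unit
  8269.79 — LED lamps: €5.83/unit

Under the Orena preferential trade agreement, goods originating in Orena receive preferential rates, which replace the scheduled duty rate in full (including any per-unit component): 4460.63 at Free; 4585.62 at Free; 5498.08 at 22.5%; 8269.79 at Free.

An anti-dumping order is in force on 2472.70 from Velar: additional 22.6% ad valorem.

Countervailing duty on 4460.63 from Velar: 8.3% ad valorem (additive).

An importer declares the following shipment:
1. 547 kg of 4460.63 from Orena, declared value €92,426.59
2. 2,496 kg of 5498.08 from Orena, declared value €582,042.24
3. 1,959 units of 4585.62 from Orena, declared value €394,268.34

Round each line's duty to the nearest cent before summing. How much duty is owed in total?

Line 1 (4460.63, Orena, 547 kg, €92,426.59):
Base rate for 4460.63 is €0.53/kg.
Origin Orena qualifies under the Ulon–Orena agreement and 4460.63 is covered: preferential rate Free applies instead.
The additional-duty order on 4460.63 targets Velar, not Orena; it does not apply.
Duty = €92,426.59 × 0% = €0.00.
Line 2 (5498.08, Orena, 2,496 kg, €582,042.24):
Base rate for 5498.08 is 27.5%.
Origin Orena qualifies under the Ulon–Orena agreement and 5498.08 is covered: preferential rate 22.5% applies instead.
Duty = €582,042.24 × 22.5% = €130,959.50.
Line 3 (4585.62, Orena, 1,959 units, €394,268.34):
Base rate for 4585.62 is 11.5% + €2.44/unit.
Origin Orena qualifies under the Ulon–Orena agreement and 4585.62 is covered: preferential rate Free applies instead.
Duty = €394,268.34 × 0% = €0.00.
Total = €0.00 + €130,959.50 + €0.00 = €130,959.50.

€130,959.50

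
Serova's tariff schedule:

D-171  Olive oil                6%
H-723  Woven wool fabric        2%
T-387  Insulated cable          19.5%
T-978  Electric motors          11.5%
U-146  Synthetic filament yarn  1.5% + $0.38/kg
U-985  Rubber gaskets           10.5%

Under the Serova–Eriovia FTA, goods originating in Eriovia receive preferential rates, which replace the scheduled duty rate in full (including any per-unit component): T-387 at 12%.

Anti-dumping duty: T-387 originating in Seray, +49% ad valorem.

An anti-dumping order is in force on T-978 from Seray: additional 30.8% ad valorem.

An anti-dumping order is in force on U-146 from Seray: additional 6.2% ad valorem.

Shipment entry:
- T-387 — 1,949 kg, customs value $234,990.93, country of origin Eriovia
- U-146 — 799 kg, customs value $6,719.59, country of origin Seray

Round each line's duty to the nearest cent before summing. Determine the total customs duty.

$29,019.94

Line 1 (T-387, Eriovia, 1,949 kg, $234,990.93):
Base rate for T-387 is 19.5%.
Origin Eriovia qualifies under the Serova–Eriovia agreement and T-387 is covered: preferential rate 12% applies instead.
The additional-duty order on T-387 targets Seray, not Eriovia; it does not apply.
Duty = $234,990.93 × 12% = $28,198.91.
Line 2 (U-146, Seray, 799 kg, $6,719.59):
Base rate for U-146 is 1.5% + $0.38/kg.
Additional duty on U-146 from Seray: +6.2%. Applied ad valorem rate: 1.5% + 6.2% = 7.7%.
Duty = $6,719.59 × 7.7% + 799 × $0.38 = $821.03.
Total = $28,198.91 + $821.03 = $29,019.94.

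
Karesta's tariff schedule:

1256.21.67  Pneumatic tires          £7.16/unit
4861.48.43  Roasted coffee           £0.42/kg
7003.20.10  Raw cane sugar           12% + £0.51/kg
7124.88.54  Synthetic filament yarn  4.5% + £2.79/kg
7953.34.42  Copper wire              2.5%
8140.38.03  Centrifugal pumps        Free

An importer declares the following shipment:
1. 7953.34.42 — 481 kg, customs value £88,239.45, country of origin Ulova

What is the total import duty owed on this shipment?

£2,205.99

Line 1 (7953.34.42, Ulova, 481 kg, £88,239.45):
Base rate for 7953.34.42 is 2.5%.
Duty = £88,239.45 × 2.5% = £2,205.99.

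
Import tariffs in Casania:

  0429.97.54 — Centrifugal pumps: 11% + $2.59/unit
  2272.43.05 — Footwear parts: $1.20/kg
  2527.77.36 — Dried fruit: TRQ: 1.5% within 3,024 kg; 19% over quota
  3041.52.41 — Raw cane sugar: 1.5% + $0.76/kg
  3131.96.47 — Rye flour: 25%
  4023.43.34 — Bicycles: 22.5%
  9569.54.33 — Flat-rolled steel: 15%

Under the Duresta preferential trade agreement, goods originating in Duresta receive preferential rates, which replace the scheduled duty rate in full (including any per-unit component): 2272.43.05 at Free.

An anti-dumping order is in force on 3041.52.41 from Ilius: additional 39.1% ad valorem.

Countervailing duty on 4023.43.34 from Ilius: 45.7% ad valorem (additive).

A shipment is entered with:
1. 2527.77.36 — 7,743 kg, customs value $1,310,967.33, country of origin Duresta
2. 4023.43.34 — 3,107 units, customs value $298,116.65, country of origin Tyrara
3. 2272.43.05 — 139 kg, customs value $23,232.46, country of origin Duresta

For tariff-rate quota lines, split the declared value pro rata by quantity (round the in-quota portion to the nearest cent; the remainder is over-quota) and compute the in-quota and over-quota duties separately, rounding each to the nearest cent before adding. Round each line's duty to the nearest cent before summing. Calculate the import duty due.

$226,561.19

Line 1 (2527.77.36, Duresta, 7,743 kg, $1,310,967.33):
Code 2527.77.36 is under a tariff-rate quota (threshold 3,024 kg). In-quota: 3,024 kg at 1.5%; over-quota: 4,719 kg at 19%.
Pro-rata value split: in-quota = $1,310,967.33 × 3,024/7,743 = $511,993.44; over-quota = $1,310,967.33 − $511,993.44 = $798,973.89.
In-quota duty = $511,993.44 × 1.5% = $7,679.90. Over-quota duty = $798,973.89 × 19% = $151,805.04.
Line duty = $7,679.90 + $151,805.04 = $159,484.94.
Line 2 (4023.43.34, Tyrara, 3,107 units, $298,116.65):
Base rate for 4023.43.34 is 22.5%.
The additional-duty order on 4023.43.34 targets Ilius, not Tyrara; it does not apply.
Duty = $298,116.65 × 22.5% = $67,076.25.
Line 3 (2272.43.05, Duresta, 139 kg, $23,232.46):
Base rate for 2272.43.05 is $1.20/kg.
Origin Duresta qualifies under the Casania–Duresta agreement and 2272.43.05 is covered: preferential rate Free applies instead.
Duty = $23,232.46 × 0% = $0.00.
Total = $159,484.94 + $67,076.25 + $0.00 = $226,561.19.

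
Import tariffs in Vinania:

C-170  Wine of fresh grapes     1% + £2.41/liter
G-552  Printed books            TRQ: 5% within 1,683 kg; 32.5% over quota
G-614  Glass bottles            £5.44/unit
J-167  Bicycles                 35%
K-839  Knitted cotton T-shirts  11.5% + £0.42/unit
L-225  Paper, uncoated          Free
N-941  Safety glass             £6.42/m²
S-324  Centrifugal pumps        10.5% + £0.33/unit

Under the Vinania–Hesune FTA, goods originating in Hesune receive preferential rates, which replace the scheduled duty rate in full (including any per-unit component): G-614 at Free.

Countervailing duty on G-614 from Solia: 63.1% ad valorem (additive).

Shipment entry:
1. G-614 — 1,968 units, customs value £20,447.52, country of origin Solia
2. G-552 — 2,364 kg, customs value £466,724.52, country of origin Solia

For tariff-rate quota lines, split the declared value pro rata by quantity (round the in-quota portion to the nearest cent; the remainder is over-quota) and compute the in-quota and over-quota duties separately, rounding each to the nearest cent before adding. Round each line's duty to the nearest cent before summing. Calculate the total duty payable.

Line 1 (G-614, Solia, 1,968 units, £20,447.52):
Base rate for G-614 is £5.44/unit.
G-614 has an FTA preferential rate, but origin Solia is not Hesune; base rate stands.
Additional duty on G-614 from Solia: +63.1% ad valorem. Applied ad valorem rate = 63.1%.
Duty = £20,447.52 × 63.1% + 1,968 × £5.44 = £23,608.31.
Line 2 (G-552, Solia, 2,364 kg, £466,724.52):
Code G-552 is under a tariff-rate quota (threshold 1,683 kg). In-quota: 1,683 kg at 5%; over-quota: 681 kg at 32.5%.
Pro-rata value split: in-quota = £466,724.52 × 1,683/2,364 = £332,274.69; over-quota = £466,724.52 − £332,274.69 = £134,449.83.
In-quota duty = £332,274.69 × 5% = £16,613.73. Over-quota duty = £134,449.83 × 32.5% = £43,696.19.
Line duty = £16,613.73 + £43,696.19 = £60,309.92.
Total = £23,608.31 + £60,309.92 = £83,918.23.

£83,918.23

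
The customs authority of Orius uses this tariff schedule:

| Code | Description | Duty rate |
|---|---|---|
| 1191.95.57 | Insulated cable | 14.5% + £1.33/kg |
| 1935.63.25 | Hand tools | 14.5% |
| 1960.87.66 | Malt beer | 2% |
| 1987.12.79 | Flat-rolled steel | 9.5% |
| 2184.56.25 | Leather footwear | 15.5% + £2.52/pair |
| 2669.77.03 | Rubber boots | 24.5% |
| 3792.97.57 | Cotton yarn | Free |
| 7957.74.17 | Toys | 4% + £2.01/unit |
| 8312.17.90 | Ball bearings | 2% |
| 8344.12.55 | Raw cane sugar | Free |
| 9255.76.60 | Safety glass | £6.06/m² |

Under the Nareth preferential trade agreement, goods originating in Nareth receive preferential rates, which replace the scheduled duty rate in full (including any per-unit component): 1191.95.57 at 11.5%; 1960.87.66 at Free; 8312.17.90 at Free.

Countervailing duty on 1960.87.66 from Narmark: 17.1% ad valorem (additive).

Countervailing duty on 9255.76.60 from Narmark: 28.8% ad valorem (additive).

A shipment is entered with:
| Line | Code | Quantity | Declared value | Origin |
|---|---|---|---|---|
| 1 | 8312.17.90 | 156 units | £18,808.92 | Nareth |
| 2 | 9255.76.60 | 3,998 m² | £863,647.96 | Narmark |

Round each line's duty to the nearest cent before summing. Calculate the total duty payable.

£272,958.49

Line 1 (8312.17.90, Nareth, 156 units, £18,808.92):
Base rate for 8312.17.90 is 2%.
Origin Nareth qualifies under the Orius–Nareth agreement and 8312.17.90 is covered: preferential rate Free applies instead.
Duty = £18,808.92 × 0% = £0.00.
Line 2 (9255.76.60, Narmark, 3,998 m², £863,647.96):
Base rate for 9255.76.60 is £6.06/m².
Additional duty on 9255.76.60 from Narmark: +28.8% ad valorem. Applied ad valorem rate = 28.8%.
Duty = £863,647.96 × 28.8% + 3,998 × £6.06 = £272,958.49.
Total = £0.00 + £272,958.49 = £272,958.49.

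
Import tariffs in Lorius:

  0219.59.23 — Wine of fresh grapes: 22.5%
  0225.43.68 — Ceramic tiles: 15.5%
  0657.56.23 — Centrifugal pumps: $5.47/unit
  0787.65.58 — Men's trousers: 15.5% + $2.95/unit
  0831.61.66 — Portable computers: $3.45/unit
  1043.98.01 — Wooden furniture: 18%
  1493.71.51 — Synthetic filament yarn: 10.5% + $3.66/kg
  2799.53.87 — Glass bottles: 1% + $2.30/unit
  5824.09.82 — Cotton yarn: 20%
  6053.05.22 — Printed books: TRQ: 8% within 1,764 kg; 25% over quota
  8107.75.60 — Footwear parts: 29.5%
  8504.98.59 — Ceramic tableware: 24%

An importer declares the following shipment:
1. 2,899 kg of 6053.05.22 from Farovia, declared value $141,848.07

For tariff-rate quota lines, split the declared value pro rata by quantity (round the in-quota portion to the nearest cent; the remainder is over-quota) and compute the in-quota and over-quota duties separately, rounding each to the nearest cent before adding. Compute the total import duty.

$20,788.89

Line 1 (6053.05.22, Farovia, 2,899 kg, $141,848.07):
Code 6053.05.22 is under a tariff-rate quota (threshold 1,764 kg). In-quota: 1,764 kg at 8%; over-quota: 1,135 kg at 25%.
Pro-rata value split: in-quota = $141,848.07 × 1,764/2,899 = $86,312.52; over-quota = $141,848.07 − $86,312.52 = $55,535.55.
In-quota duty = $86,312.52 × 8% = $6,905.00. Over-quota duty = $55,535.55 × 25% = $13,883.89.
Line duty = $6,905.00 + $13,883.89 = $20,788.89.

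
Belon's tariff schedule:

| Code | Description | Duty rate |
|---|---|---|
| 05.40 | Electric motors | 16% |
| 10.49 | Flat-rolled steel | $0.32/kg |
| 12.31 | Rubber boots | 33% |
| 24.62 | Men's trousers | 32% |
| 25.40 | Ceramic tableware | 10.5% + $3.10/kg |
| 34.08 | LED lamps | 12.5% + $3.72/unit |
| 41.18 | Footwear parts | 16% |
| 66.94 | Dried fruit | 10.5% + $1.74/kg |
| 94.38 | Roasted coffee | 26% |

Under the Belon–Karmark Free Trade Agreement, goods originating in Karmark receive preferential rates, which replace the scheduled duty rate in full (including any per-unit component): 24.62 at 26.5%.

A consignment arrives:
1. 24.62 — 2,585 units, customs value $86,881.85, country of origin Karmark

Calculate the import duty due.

Line 1 (24.62, Karmark, 2,585 units, $86,881.85):
Base rate for 24.62 is 32%.
Origin Karmark qualifies under the Belon–Karmark agreement and 24.62 is covered: preferential rate 26.5% applies instead.
Duty = $86,881.85 × 26.5% = $23,023.69.

$23,023.69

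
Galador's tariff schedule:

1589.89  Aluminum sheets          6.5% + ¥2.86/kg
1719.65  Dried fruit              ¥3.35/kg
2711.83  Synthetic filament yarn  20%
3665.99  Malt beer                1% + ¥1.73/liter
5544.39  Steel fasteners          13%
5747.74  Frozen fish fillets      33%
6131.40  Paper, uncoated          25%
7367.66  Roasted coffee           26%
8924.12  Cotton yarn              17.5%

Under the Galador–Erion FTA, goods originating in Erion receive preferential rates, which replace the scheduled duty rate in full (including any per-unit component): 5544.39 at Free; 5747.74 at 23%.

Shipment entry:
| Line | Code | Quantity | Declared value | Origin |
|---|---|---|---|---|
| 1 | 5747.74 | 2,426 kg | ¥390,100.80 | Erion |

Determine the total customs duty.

Line 1 (5747.74, Erion, 2,426 kg, ¥390,100.80):
Base rate for 5747.74 is 33%.
Origin Erion qualifies under the Galador–Erion agreement and 5747.74 is covered: preferential rate 23% applies instead.
Duty = ¥390,100.80 × 23% = ¥89,723.18.

¥89,723.18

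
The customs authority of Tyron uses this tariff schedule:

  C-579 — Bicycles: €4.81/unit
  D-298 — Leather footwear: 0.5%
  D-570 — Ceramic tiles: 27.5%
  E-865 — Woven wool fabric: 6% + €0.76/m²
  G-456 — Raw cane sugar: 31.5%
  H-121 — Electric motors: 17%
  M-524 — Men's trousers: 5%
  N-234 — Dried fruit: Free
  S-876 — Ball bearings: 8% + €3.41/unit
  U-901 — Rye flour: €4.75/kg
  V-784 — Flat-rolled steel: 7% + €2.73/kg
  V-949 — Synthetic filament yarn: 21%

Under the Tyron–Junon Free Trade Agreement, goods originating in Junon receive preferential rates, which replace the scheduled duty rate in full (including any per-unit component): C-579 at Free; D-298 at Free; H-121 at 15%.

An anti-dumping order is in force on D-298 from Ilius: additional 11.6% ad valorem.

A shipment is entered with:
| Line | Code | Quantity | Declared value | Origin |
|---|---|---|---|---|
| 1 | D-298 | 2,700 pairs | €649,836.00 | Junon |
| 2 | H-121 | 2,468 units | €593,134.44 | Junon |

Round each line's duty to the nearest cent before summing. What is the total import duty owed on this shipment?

€88,970.17

Line 1 (D-298, Junon, 2,700 pairs, €649,836.00):
Base rate for D-298 is 0.5%.
Origin Junon qualifies under the Tyron–Junon agreement and D-298 is covered: preferential rate Free applies instead.
The additional-duty order on D-298 targets Ilius, not Junon; it does not apply.
Duty = €649,836.00 × 0% = €0.00.
Line 2 (H-121, Junon, 2,468 units, €593,134.44):
Base rate for H-121 is 17%.
Origin Junon qualifies under the Tyron–Junon agreement and H-121 is covered: preferential rate 15% applies instead.
Duty = €593,134.44 × 15% = €88,970.17.
Total = €0.00 + €88,970.17 = €88,970.17.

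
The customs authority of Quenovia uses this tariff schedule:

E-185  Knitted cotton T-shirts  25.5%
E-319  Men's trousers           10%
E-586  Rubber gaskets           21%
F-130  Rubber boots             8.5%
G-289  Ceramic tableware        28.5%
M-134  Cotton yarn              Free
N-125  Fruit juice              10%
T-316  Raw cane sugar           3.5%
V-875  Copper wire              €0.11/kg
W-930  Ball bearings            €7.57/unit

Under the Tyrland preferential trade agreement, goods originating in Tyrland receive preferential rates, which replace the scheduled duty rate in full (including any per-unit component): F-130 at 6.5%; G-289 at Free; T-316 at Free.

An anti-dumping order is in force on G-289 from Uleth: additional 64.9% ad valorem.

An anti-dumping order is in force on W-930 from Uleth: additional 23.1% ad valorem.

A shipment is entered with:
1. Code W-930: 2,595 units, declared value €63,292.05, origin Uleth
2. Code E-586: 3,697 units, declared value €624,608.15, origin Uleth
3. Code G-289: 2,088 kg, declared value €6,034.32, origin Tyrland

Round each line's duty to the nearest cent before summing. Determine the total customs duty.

Line 1 (W-930, Uleth, 2,595 units, €63,292.05):
Base rate for W-930 is €7.57/unit.
Additional duty on W-930 from Uleth: +23.1% ad valorem. Applied ad valorem rate = 23.1%.
Duty = €63,292.05 × 23.1% + 2,595 × €7.57 = €34,264.61.
Line 2 (E-586, Uleth, 3,697 units, €624,608.15):
Base rate for E-586 is 21%.
Duty = €624,608.15 × 21% = €131,167.71.
Line 3 (G-289, Tyrland, 2,088 kg, €6,034.32):
Base rate for G-289 is 28.5%.
Origin Tyrland qualifies under the Quenovia–Tyrland agreement and G-289 is covered: preferential rate Free applies instead.
The additional-duty order on G-289 targets Uleth, not Tyrland; it does not apply.
Duty = €6,034.32 × 0% = €0.00.
Total = €34,264.61 + €131,167.71 + €0.00 = €165,432.32.

€165,432.32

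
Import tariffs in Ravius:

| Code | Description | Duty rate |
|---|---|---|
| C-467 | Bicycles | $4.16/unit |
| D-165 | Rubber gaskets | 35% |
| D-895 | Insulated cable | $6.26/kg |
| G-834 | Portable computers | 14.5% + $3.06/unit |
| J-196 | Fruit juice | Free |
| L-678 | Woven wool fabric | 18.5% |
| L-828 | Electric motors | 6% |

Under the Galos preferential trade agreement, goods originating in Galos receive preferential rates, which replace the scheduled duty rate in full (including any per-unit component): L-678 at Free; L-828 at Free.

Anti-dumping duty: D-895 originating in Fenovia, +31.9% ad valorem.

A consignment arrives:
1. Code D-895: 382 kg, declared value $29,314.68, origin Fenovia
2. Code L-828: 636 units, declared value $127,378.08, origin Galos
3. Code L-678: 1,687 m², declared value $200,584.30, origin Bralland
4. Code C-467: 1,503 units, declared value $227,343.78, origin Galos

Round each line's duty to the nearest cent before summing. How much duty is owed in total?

Line 1 (D-895, Fenovia, 382 kg, $29,314.68):
Base rate for D-895 is $6.26/kg.
Additional duty on D-895 from Fenovia: +31.9% ad valorem. Applied ad valorem rate = 31.9%.
Duty = $29,314.68 × 31.9% + 382 × $6.26 = $11,742.70.
Line 2 (L-828, Galos, 636 units, $127,378.08):
Base rate for L-828 is 6%.
Origin Galos qualifies under the Ravius–Galos agreement and L-828 is covered: preferential rate Free applies instead.
Duty = $127,378.08 × 0% = $0.00.
Line 3 (L-678, Bralland, 1,687 m², $200,584.30):
Base rate for L-678 is 18.5%.
L-678 has an FTA preferential rate, but origin Bralland is not Galos; base rate stands.
Duty = $200,584.30 × 18.5% = $37,108.10.
Line 4 (C-467, Galos, 1,503 units, $227,343.78):
Base rate for C-467 is $4.16/unit.
Origin Galos is the FTA partner but C-467 is not on the preference list; base rate stands.
Duty = 1,503 × $4.16 = $6,252.48.
Total = $11,742.70 + $0.00 + $37,108.10 + $6,252.48 = $55,103.28.

$55,103.28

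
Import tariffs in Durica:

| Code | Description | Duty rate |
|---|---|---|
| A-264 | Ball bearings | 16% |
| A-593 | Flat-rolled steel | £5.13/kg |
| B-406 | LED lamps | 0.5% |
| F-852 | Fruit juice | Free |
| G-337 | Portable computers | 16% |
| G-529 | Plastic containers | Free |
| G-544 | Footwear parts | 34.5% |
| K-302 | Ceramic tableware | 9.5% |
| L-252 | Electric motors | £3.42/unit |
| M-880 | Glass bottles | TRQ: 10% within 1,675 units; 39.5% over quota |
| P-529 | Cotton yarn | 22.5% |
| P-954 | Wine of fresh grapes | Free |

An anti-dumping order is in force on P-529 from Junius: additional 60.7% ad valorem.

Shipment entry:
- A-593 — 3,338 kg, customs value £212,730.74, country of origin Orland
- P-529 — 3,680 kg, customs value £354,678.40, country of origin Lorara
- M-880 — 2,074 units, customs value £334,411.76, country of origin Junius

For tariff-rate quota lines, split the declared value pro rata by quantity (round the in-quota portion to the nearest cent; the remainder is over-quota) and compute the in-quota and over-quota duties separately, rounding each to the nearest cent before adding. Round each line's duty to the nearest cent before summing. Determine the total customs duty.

Line 1 (A-593, Orland, 3,338 kg, £212,730.74):
Base rate for A-593 is £5.13/kg.
Duty = 3,338 × £5.13 = £17,123.94.
Line 2 (P-529, Lorara, 3,680 kg, £354,678.40):
Base rate for P-529 is 22.5%.
The additional-duty order on P-529 targets Junius, not Lorara; it does not apply.
Duty = £354,678.40 × 22.5% = £79,802.64.
Line 3 (M-880, Junius, 2,074 units, £334,411.76):
Code M-880 is under a tariff-rate quota (threshold 1,675 units). In-quota: 1,675 units at 10%; over-quota: 399 units at 39.5%.
Pro-rata value split: in-quota = £334,411.76 × 1,675/2,074 = £270,077.00; over-quota = £334,411.76 − £270,077.00 = £64,334.76.
In-quota duty = £270,077.00 × 10% = £27,007.70. Over-quota duty = £64,334.76 × 39.5% = £25,412.23.
Line duty = £27,007.70 + £25,412.23 = £52,419.93.
Total = £17,123.94 + £79,802.64 + £52,419.93 = £149,346.51.

£149,346.51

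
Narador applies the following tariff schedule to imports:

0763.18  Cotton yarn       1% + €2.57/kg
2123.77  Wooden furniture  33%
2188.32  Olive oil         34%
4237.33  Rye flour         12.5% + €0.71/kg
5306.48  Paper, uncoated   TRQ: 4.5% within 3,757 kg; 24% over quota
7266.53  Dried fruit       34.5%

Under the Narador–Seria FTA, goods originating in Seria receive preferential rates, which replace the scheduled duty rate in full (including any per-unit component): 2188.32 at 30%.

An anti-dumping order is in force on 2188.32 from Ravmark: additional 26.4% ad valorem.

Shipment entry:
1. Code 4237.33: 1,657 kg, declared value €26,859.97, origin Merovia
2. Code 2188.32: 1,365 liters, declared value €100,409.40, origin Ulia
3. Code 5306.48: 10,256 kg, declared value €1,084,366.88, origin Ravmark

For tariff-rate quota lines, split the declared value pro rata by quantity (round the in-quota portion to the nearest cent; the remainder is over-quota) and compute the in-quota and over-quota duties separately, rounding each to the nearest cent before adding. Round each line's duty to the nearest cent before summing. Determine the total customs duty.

Line 1 (4237.33, Merovia, 1,657 kg, €26,859.97):
Base rate for 4237.33 is 12.5% + €0.71/kg.
Duty = €26,859.97 × 12.5% + 1,657 × €0.71 = €4,533.97.
Line 2 (2188.32, Ulia, 1,365 liters, €100,409.40):
Base rate for 2188.32 is 34%.
2188.32 has an FTA preferential rate, but origin Ulia is not Seria; base rate stands.
The additional-duty order on 2188.32 targets Ravmark, not Ulia; it does not apply.
Duty = €100,409.40 × 34% = €34,139.20.
Line 3 (5306.48, Ravmark, 10,256 kg, €1,084,366.88):
Code 5306.48 is under a tariff-rate quota (threshold 3,757 kg). In-quota: 3,757 kg at 4.5%; over-quota: 6,499 kg at 24%.
Pro-rata value split: in-quota = €1,084,366.88 × 3,757/10,256 = €397,227.61; over-quota = €1,084,366.88 − €397,227.61 = €687,139.27.
In-quota duty = €397,227.61 × 4.5% = €17,875.24. Over-quota duty = €687,139.27 × 24% = €164,913.42.
Line duty = €17,875.24 + €164,913.42 = €182,788.66.
Total = €4,533.97 + €34,139.20 + €182,788.66 = €221,461.83.

€221,461.83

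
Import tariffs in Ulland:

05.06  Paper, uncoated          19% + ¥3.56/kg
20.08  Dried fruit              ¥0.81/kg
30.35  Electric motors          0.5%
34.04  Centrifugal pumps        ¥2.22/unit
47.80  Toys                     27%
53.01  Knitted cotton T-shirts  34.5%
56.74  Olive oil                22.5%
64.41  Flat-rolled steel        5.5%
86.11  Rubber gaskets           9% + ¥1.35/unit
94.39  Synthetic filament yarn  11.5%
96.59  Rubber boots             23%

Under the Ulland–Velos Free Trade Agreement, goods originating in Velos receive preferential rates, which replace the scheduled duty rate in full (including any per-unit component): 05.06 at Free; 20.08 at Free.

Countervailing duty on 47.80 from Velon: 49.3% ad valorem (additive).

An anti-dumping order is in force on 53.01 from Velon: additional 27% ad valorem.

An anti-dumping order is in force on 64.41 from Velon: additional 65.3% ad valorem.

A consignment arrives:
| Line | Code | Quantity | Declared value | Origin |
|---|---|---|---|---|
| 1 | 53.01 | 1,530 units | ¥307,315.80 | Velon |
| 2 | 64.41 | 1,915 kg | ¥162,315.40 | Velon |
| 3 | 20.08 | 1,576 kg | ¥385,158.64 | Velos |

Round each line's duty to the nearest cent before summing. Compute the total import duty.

Line 1 (53.01, Velon, 1,530 units, ¥307,315.80):
Base rate for 53.01 is 34.5%.
Additional duty on 53.01 from Velon: +27%. Applied ad valorem rate: 34.5% + 27% = 61.5%.
Duty = ¥307,315.80 × 61.5% = ¥188,999.22.
Line 2 (64.41, Velon, 1,915 kg, ¥162,315.40):
Base rate for 64.41 is 5.5%.
Additional duty on 64.41 from Velon: +65.3%. Applied ad valorem rate: 5.5% + 65.3% = 70.8%.
Duty = ¥162,315.40 × 70.8% = ¥114,919.30.
Line 3 (20.08, Velos, 1,576 kg, ¥385,158.64):
Base rate for 20.08 is ¥0.81/kg.
Origin Velos qualifies under the Ulland–Velos agreement and 20.08 is covered: preferential rate Free applies instead.
Duty = ¥385,158.64 × 0% = ¥0.00.
Total = ¥188,999.22 + ¥114,919.30 + ¥0.00 = ¥303,918.52.

¥303,918.52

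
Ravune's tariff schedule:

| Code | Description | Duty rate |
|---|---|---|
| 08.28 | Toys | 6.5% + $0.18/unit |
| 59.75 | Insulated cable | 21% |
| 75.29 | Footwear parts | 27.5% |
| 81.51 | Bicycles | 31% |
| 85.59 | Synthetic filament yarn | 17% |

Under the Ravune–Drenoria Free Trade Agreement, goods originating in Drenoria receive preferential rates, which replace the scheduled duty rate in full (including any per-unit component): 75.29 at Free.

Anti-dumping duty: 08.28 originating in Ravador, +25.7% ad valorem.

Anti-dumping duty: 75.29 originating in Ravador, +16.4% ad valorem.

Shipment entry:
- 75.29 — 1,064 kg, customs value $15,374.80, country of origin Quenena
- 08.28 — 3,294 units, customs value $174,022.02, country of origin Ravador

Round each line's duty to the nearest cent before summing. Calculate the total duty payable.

Line 1 (75.29, Quenena, 1,064 kg, $15,374.80):
Base rate for 75.29 is 27.5%.
75.29 has an FTA preferential rate, but origin Quenena is not Drenoria; base rate stands.
The additional-duty order on 75.29 targets Ravador, not Quenena; it does not apply.
Duty = $15,374.80 × 27.5% = $4,228.07.
Line 2 (08.28, Ravador, 3,294 units, $174,022.02):
Base rate for 08.28 is 6.5% + $0.18/unit.
Additional duty on 08.28 from Ravador: +25.7%. Applied ad valorem rate: 6.5% + 25.7% = 32.2%.
Duty = $174,022.02 × 32.2% + 3,294 × $0.18 = $56,628.01.
Total = $4,228.07 + $56,628.01 = $60,856.08.

$60,856.08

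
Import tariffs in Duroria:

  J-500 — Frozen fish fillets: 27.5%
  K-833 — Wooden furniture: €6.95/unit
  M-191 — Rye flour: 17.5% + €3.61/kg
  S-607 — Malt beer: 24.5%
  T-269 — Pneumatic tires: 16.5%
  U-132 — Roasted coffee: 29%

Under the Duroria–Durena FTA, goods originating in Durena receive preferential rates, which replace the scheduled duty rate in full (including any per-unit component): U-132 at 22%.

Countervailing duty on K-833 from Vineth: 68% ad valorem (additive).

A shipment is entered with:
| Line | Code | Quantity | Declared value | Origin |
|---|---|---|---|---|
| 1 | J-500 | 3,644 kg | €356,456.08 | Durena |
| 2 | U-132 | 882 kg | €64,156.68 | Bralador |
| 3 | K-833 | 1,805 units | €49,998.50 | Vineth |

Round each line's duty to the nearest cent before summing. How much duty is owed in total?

Line 1 (J-500, Durena, 3,644 kg, €356,456.08):
Base rate for J-500 is 27.5%.
Origin Durena is the FTA partner but J-500 is not on the preference list; base rate stands.
Duty = €356,456.08 × 27.5% = €98,025.42.
Line 2 (U-132, Bralador, 882 kg, €64,156.68):
Base rate for U-132 is 29%.
U-132 has an FTA preferential rate, but origin Bralador is not Durena; base rate stands.
Duty = €64,156.68 × 29% = €18,605.44.
Line 3 (K-833, Vineth, 1,805 units, €49,998.50):
Base rate for K-833 is €6.95/unit.
Additional duty on K-833 from Vineth: +68% ad valorem. Applied ad valorem rate = 68%.
Duty = €49,998.50 × 68% + 1,805 × €6.95 = €46,543.73.
Total = €98,025.42 + €18,605.44 + €46,543.73 = €163,174.59.

€163,174.59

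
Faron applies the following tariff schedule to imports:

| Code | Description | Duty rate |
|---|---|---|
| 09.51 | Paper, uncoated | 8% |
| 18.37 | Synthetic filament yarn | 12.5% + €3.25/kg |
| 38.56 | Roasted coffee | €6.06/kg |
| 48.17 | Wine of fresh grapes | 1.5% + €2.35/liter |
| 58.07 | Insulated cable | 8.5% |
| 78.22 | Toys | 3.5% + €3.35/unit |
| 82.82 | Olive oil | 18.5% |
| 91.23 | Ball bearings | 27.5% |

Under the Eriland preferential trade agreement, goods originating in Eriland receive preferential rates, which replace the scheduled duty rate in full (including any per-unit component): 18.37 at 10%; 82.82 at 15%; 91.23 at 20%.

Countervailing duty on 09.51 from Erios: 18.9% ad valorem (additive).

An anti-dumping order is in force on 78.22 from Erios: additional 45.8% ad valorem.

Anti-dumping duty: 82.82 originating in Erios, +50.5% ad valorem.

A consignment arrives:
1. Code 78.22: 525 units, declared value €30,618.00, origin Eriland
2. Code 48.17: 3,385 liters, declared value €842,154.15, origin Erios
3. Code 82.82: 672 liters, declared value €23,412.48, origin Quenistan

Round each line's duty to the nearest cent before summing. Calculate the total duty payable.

€27,748.75

Line 1 (78.22, Eriland, 525 units, €30,618.00):
Base rate for 78.22 is 3.5% + €3.35/unit.
Origin Eriland is the FTA partner but 78.22 is not on the preference list; base rate stands.
The additional-duty order on 78.22 targets Erios, not Eriland; it does not apply.
Duty = €30,618.00 × 3.5% + 525 × €3.35 = €2,830.38.
Line 2 (48.17, Erios, 3,385 liters, €842,154.15):
Base rate for 48.17 is 1.5% + €2.35/liter.
Duty = €842,154.15 × 1.5% + 3,385 × €2.35 = €20,587.06.
Line 3 (82.82, Quenistan, 672 liters, €23,412.48):
Base rate for 82.82 is 18.5%.
82.82 has an FTA preferential rate, but origin Quenistan is not Eriland; base rate stands.
The additional-duty order on 82.82 targets Erios, not Quenistan; it does not apply.
Duty = €23,412.48 × 18.5% = €4,331.31.
Total = €2,830.38 + €20,587.06 + €4,331.31 = €27,748.75.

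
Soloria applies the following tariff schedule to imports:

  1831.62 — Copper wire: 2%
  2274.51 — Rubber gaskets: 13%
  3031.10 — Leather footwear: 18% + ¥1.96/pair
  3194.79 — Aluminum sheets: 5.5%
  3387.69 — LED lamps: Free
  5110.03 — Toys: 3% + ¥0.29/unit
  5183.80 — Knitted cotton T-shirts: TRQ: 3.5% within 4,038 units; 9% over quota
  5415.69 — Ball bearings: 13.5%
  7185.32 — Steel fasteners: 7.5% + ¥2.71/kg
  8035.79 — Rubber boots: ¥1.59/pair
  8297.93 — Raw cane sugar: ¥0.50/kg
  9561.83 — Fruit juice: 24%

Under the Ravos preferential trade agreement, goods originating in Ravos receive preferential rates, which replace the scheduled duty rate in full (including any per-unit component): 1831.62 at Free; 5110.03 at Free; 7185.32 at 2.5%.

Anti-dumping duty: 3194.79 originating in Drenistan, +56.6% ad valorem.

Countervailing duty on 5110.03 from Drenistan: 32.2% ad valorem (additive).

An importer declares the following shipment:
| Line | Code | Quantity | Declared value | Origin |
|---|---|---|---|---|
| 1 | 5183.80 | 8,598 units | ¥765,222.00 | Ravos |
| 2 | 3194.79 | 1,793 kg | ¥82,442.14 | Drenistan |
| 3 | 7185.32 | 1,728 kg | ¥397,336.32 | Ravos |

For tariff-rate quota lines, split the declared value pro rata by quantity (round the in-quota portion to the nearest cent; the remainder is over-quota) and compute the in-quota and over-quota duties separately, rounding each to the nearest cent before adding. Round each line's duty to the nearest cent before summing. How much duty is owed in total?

Line 1 (5183.80, Ravos, 8,598 units, ¥765,222.00):
Code 5183.80 is under a tariff-rate quota (threshold 4,038 units). In-quota: 4,038 units at 3.5%; over-quota: 4,560 units at 9%.
Pro-rata value split: in-quota = ¥765,222.00 × 4,038/8,598 = ¥359,382.00; over-quota = ¥765,222.00 − ¥359,382.00 = ¥405,840.00.
In-quota duty = ¥359,382.00 × 3.5% = ¥12,578.37. Over-quota duty = ¥405,840.00 × 9% = ¥36,525.60.
Line duty = ¥12,578.37 + ¥36,525.60 = ¥49,103.97.
Line 2 (3194.79, Drenistan, 1,793 kg, ¥82,442.14):
Base rate for 3194.79 is 5.5%.
Additional duty on 3194.79 from Drenistan: +56.6%. Applied ad valorem rate: 5.5% + 56.6% = 62.1%.
Duty = ¥82,442.14 × 62.1% = ¥51,196.57.
Line 3 (7185.32, Ravos, 1,728 kg, ¥397,336.32):
Base rate for 7185.32 is 7.5% + ¥2.71/kg.
Origin Ravos qualifies under the Soloria–Ravos agreement and 7185.32 is covered: preferential rate 2.5% applies instead.
Duty = ¥397,336.32 × 2.5% = ¥9,933.41.
Total = ¥49,103.97 + ¥51,196.57 + ¥9,933.41 = ¥110,233.95.

¥110,233.95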